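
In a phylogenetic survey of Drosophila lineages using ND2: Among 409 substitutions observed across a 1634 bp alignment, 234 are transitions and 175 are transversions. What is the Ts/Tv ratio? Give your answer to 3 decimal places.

1.337

R = 234/175 = 1.337142… ≈ 1.337 (to 3 d.p.).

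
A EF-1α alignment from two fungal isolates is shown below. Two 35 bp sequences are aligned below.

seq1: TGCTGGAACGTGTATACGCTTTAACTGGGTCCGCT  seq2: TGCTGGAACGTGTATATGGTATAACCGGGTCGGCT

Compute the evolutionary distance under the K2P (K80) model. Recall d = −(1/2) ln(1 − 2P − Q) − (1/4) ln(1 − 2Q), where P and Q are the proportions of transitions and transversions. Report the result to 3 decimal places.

0.159

Of 35 sites, 2 differences are transitions and 3 are transversions, so P = 2/35 ≈ 0.057143 and Q = 3/35 ≈ 0.085714.
Under the Kimura two-parameter model, d = −½ ln(1 − 2P − Q) − ¼ ln(1 − 2Q).
1 − 2P − Q = 0.8, giving −½ ln(0.8) = 0.111572.
1 − 2Q = 0.828572, giving −¼ ln(0.828572) = 0.047013.
d = 0.111572 + 0.047013 = 0.158585.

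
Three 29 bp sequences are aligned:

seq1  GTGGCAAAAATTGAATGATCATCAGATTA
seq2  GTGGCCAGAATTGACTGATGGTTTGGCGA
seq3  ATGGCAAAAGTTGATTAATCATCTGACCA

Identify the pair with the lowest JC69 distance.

seq1 and seq3

seq1–seq2: 10/29 differ, p = 0.345, d = 0.462.
seq1–seq3: 7/29 differ, p = 0.241, d = 0.291.
seq2–seq3: 11/29 differ, p = 0.379, d = 0.529.
The smallest distance is between seq1 and seq3.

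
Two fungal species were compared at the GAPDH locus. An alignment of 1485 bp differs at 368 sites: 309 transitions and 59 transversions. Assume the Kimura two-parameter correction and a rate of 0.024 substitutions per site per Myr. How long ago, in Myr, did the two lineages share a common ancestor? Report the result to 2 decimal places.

6.77

P = 309/1485 ≈ 0.208081 and Q = 59/1485 ≈ 0.039731.
Under the Kimura two-parameter model, d = −½ ln(1 − 2P − Q) − ¼ ln(1 − 2Q).
1 − 2P − Q = 0.544107, giving −½ ln(0.544107) = 0.304305.
1 − 2Q = 0.920538, giving −¼ ln(0.920538) = 0.020699.
d = 0.304305 + 0.020699 = 0.325004.
Under a molecular clock d = 2μt, so t = d/(2μ) = 0.325004 / (2 × 0.024) = 6.77 Myr.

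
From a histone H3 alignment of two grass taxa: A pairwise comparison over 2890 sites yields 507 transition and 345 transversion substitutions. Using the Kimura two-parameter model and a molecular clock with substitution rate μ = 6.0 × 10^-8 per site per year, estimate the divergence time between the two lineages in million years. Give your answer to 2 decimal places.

P = 507/2890 ≈ 0.175433 and Q = 345/2890 ≈ 0.119377.
Under the Kimura two-parameter model, d = −½ ln(1 − 2P − Q) − ¼ ln(1 − 2Q).
1 − 2P − Q = 0.529757, giving −½ ln(0.529757) = 0.317668.
1 − 2Q = 0.761246, giving −¼ ln(0.761246) = 0.068200.
d = 0.317668 + 0.068200 = 0.385868.
Under a molecular clock d = 2μt, so t = d/(2μ) = 0.385868 / (2 × 6.0 × 10^-8) = 3.22 million years.

3.22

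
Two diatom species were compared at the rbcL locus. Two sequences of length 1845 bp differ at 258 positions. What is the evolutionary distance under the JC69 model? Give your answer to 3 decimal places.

p = 258/1845 ≈ 0.139837.
d = −(3/4) ln(1 − 4p/3) = −0.75 ln(1 − 0.186449) = −0.75 ln(0.813551)
  = −0.75 × (-0.206347) = 0.154760 substitutions/site.

0.155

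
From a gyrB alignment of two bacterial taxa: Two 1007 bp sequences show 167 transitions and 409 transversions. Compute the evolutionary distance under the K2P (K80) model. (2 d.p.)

P = 167/1007 ≈ 0.165839 and Q = 409/1007 ≈ 0.406157.
Under the Kimura two-parameter model, d = −½ ln(1 − 2P − Q) − ¼ ln(1 − 2Q).
1 − 2P − Q = 0.262165, giving −½ ln(0.262165) = 0.669391.
1 − 2Q = 0.187686, giving −¼ ln(0.187686) = 0.418246.
d = 0.669391 + 0.418246 = 1.087637.

1.09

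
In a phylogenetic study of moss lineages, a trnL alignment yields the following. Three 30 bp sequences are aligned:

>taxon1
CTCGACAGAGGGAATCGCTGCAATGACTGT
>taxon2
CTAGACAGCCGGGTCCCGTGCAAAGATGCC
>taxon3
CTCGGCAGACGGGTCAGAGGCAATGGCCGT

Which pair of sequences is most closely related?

taxon1–taxon2: 13/30 differ, p = 0.433, d = 0.647.
taxon1–taxon3: 10/30 differ, p = 0.333, d = 0.441.
taxon2–taxon3: 13/30 differ, p = 0.433, d = 0.647.
The smallest distance is between taxon1 and taxon3.

taxon1 and taxon3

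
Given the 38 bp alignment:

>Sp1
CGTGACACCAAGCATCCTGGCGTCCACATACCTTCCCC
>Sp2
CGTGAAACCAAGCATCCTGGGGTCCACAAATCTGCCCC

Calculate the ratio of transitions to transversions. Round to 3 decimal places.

0.250

Transitions are A↔G and C↔T; transversions are all other mismatches.
Transitions: 1. Transversions: 4.
R = 1/4 = 0.250.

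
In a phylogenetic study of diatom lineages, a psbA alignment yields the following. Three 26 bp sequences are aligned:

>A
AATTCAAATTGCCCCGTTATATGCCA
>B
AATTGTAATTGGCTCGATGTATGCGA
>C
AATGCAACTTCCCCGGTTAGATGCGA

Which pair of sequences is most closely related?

A and C

A–B: 7/26 differ, p = 0.269, d = 0.334.
A–C: 6/26 differ, p = 0.231, d = 0.276.
B–C: 11/26 differ, p = 0.423, d = 0.623.
The smallest distance is between A and C.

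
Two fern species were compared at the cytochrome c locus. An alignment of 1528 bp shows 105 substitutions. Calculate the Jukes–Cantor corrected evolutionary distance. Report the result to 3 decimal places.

p = 105/1528 ≈ 0.068717.
d = −(3/4) ln(1 − 4p/3) = −0.75 ln(1 − 0.091623) = −0.75 ln(0.908377)
  = −0.75 × (-0.096096) = 0.072072 substitutions/site.

0.072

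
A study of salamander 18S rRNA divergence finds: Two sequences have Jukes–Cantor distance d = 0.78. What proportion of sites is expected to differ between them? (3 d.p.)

p = (3/4)(1 − e^(−4d/3)) = 0.75 × (1 − e^(-1.04)) = 0.75 × (1 − 0.353455) = 0.484909.

0.485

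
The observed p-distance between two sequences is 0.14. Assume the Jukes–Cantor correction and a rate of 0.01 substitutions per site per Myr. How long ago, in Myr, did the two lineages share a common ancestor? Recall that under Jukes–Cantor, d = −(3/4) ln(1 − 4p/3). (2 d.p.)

d = −(3/4) ln(1 − 4p/3) = −0.75 ln(1 − 0.186667) = −0.75 ln(0.813333)
  = −0.75 × (-0.206615) = 0.154961 substitutions/site.
Under a molecular clock d = 2μt, so t = d/(2μ) = 0.154961 / (2 × 0.01) = 7.75 Myr.

7.75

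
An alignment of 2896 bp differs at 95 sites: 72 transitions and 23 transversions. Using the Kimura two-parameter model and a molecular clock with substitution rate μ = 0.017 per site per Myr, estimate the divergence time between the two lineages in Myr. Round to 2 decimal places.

0.99

P = 72/2896 ≈ 0.024862 and Q = 23/2896 ≈ 0.007942.
Under the Kimura two-parameter model, d = −½ ln(1 − 2P − Q) − ¼ ln(1 − 2Q).
1 − 2P − Q = 0.942334, giving −½ ln(0.942334) = 0.029698.
1 − 2Q = 0.984116, giving −¼ ln(0.984116) = 0.004003.
d = 0.029698 + 0.004003 = 0.033701.
Under a molecular clock d = 2μt, so t = d/(2μ) = 0.033701 / (2 × 0.017) = 0.99 Myr.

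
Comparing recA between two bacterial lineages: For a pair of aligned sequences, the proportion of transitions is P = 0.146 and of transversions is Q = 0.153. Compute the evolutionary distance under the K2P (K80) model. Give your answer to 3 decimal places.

0.386

Under the Kimura two-parameter model, d = −½ ln(1 − 2P − Q) − ¼ ln(1 − 2Q).
1 − 2P − Q = 0.555, giving −½ ln(0.555) = 0.294394.
1 − 2Q = 0.694, giving −¼ ln(0.694) = 0.091321.
d = 0.294394 + 0.091321 = 0.385715.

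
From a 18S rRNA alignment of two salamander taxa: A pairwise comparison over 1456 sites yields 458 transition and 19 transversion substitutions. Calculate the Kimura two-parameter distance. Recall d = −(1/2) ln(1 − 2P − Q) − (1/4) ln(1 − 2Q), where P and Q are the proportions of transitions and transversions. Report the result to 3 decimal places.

P = 458/1456 ≈ 0.31456 and Q = 19/1456 ≈ 0.013049.
Under the Kimura two-parameter model, d = −½ ln(1 − 2P − Q) − ¼ ln(1 − 2Q).
1 − 2P − Q = 0.357831, giving −½ ln(0.357831) = 0.513847.
1 − 2Q = 0.973902, giving −¼ ln(0.973902) = 0.006611.
d = 0.513847 + 0.006611 = 0.520458.

0.520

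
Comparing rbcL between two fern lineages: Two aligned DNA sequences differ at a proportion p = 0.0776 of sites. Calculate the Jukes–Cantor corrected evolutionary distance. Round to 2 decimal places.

0.08

d = −(3/4) ln(1 − 4p/3) = −0.75 ln(1 − 0.103467) = −0.75 ln(0.896533)
  = −0.75 × (-0.109220) = 0.081915 substitutions/site.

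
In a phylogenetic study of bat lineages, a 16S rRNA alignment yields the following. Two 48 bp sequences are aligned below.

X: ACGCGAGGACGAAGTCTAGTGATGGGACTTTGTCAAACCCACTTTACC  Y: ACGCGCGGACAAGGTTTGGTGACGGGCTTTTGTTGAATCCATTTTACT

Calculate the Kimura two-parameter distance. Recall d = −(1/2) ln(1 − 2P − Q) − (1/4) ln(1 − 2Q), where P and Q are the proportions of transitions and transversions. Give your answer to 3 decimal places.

0.368

Of 48 sites, 11 differences are transitions and 2 are transversions, so P = 11/48 ≈ 0.229167 and Q = 2/48 ≈ 0.041667.
Under the Kimura two-parameter model, d = −½ ln(1 − 2P − Q) − ¼ ln(1 − 2Q).
1 − 2P − Q = 0.499999, giving −½ ln(0.499999) = 0.346575.
1 − 2Q = 0.916666, giving −¼ ln(0.916666) = 0.021753.
d = 0.346575 + 0.021753 = 0.368328.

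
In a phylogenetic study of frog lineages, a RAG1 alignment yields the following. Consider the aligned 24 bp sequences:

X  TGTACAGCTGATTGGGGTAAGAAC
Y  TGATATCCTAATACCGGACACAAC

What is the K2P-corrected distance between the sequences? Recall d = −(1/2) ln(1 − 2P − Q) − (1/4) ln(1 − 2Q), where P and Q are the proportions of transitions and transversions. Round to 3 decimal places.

1.011

Of 24 sites, 1 differences are transitions and 11 are transversions, so P = 1/24 ≈ 0.041667 and Q = 11/24 ≈ 0.458333.
Under the Kimura two-parameter model, d = −½ ln(1 − 2P − Q) − ¼ ln(1 − 2Q).
1 − 2P − Q = 0.458333, giving −½ ln(0.458333) = 0.390080.
1 − 2Q = 0.083334, giving −¼ ln(0.083334) = 0.621225.
d = 0.390080 + 0.621225 = 1.011305.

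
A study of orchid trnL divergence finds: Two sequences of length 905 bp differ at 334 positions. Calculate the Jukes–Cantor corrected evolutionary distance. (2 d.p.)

0.51

p = 334/905 ≈ 0.369061.
d = −(3/4) ln(1 − 4p/3) = −0.75 ln(1 − 0.492081) = −0.75 ln(0.507919)
  = −0.75 × (-0.677433) = 0.508075 substitutions/site.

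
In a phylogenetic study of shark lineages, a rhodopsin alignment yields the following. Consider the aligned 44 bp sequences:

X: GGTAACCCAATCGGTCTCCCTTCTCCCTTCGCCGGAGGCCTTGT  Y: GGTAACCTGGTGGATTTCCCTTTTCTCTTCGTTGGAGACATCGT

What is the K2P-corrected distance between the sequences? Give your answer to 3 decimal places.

0.418

Of 44 sites, 11 differences are transitions and 2 are transversions, so P = 11/44 = 0.25 and Q = 2/44 ≈ 0.045455.
Under the Kimura two-parameter model, d = −½ ln(1 − 2P − Q) − ¼ ln(1 − 2Q).
1 − 2P − Q = 0.454545, giving −½ ln(0.454545) = 0.394229.
1 − 2Q = 0.90909, giving −¼ ln(0.90909) = 0.023828.
d = 0.394229 + 0.023828 = 0.418057.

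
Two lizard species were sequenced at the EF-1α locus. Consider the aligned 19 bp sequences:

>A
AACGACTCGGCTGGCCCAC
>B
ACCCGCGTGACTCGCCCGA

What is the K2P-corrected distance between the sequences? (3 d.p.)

Of 19 sites, 4 differences are transitions and 5 are transversions, so P = 4/19 ≈ 0.210526 and Q = 5/19 ≈ 0.263158.
Under the Kimura two-parameter model, d = −½ ln(1 − 2P − Q) − ¼ ln(1 − 2Q).
1 − 2P − Q = 0.31579, giving −½ ln(0.31579) = 0.576339.
1 − 2Q = 0.473684, giving −¼ ln(0.473684) = 0.186804.
d = 0.576339 + 0.186804 = 0.763143.

0.763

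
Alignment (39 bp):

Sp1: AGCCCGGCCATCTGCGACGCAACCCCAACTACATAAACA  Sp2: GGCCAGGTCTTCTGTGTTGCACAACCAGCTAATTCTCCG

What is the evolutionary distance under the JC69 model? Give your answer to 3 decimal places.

0.653

The sequences differ at 17 of 39 sites, so p = 17/39 ≈ 0.435897.
d = −(3/4) ln(1 − 4p/3) = −0.75 ln(1 − 0.581196) = −0.75 ln(0.418804)
  = −0.75 × (-0.870352) = 0.652764 substitutions/site.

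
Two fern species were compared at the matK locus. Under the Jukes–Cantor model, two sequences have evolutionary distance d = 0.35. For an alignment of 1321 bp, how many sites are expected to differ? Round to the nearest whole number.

369

Invert JC69: p = (3/4)(1 − e^(−4d/3)) = 0.75 × (1 − e^(-0.466667)) = 0.75 × (1 − 0.627089) = 0.279683.
Expected differing sites = pL ≈ 0.279683 × 1321 = 369.461243 ≈ 369.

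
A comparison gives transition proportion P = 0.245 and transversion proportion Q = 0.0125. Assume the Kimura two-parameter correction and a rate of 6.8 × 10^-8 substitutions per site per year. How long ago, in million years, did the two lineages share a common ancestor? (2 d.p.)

Under the Kimura two-parameter model, d = −½ ln(1 − 2P − Q) − ¼ ln(1 − 2Q).
1 − 2P − Q = 0.4975, giving −½ ln(0.4975) = 0.349080.
1 − 2Q = 0.975, giving −¼ ln(0.975) = 0.006329.
d = 0.349080 + 0.006329 = 0.355409.
Under a molecular clock d = 2μt, so t = d/(2μ) = 0.355409 / (2 × 6.8 × 10^-8) = 2.61 million years.

2.61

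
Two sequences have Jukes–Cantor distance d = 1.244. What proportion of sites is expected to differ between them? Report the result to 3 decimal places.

p = (3/4)(1 − e^(−4d/3)) = 0.75 × (1 − e^(-1.658667)) = 0.75 × (1 − 0.190393) = 0.607205.

0.607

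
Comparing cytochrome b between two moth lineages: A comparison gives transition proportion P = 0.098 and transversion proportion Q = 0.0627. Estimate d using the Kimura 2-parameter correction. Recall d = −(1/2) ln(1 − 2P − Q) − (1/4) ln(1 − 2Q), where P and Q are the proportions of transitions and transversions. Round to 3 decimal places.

Under the Kimura two-parameter model, d = −½ ln(1 − 2P − Q) − ¼ ln(1 − 2Q).
1 − 2P − Q = 0.7413, giving −½ ln(0.7413) = 0.149675.
1 − 2Q = 0.8746, giving −¼ ln(0.8746) = 0.033497.
d = 0.149675 + 0.033497 = 0.183172.

0.183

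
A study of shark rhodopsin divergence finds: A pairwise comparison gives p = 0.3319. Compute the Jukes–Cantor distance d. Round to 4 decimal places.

d = −(3/4) ln(1 − 4p/3) = −0.75 ln(1 − 0.442533) = −0.75 ln(0.557467)
  = −0.75 × (-0.584352) = 0.438264 substitutions/site.

0.4383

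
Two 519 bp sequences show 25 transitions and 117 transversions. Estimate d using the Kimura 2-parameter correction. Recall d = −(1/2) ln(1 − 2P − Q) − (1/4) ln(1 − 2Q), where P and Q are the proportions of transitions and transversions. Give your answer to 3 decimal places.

0.344

P = 25/519 ≈ 0.04817 and Q = 117/519 ≈ 0.225434.
Under the Kimura two-parameter model, d = −½ ln(1 − 2P − Q) − ¼ ln(1 − 2Q).
1 − 2P − Q = 0.678226, giving −½ ln(0.678226) = 0.194137.
1 − 2Q = 0.549132, giving −¼ ln(0.549132) = 0.149854.
d = 0.194137 + 0.149854 = 0.343991.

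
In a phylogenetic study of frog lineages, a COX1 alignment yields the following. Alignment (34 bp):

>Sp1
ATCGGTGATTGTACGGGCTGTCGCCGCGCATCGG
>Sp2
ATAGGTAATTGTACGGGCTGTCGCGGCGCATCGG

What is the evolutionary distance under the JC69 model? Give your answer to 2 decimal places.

0.09

The sequences differ at 3 of 34 sites (3, 7, 25), so p = 3/34 ≈ 0.088235.
d = −(3/4) ln(1 − 4p/3) = −0.75 ln(1 − 0.117647) = −0.75 ln(0.882353)
  = −0.75 × (-0.125163) = 0.093872 substitutions/site.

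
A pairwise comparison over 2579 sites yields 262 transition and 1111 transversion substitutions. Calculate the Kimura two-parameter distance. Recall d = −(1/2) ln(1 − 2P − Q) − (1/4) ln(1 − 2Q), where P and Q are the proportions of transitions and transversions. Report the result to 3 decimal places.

0.997

P = 262/2579 ≈ 0.10159 and Q = 1111/2579 ≈ 0.430787.
Under the Kimura two-parameter model, d = −½ ln(1 − 2P − Q) − ¼ ln(1 − 2Q).
1 − 2P − Q = 0.366033, giving −½ ln(0.366033) = 0.502516.
1 − 2Q = 0.138426, giving −¼ ln(0.138426) = 0.494355.
d = 0.502516 + 0.494355 = 0.996871.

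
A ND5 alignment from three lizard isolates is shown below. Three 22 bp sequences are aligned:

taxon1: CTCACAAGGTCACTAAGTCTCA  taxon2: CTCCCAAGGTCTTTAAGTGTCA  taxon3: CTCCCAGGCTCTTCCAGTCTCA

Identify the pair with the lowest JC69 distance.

taxon1–taxon2: 4/22 differ, p = 0.182, d = 0.208.
taxon1–taxon3: 7/22 differ, p = 0.318, d = 0.414.
taxon2–taxon3: 5/22 differ, p = 0.227, d = 0.271.
The smallest distance is between taxon1 and taxon2.

taxon1 and taxon2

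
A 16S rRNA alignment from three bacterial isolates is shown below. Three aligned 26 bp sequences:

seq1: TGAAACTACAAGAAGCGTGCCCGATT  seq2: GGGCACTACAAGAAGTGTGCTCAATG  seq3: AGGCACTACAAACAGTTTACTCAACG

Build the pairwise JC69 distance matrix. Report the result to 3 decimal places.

d(seq1,seq2) = 0.334, d(seq1,seq3) = 0.717, d(seq2,seq3) = 0.276

seq1–seq2: 7/26 sites differ → p ≈ 0.269231, d = −0.75 ln(1 − 0.358975) = 0.333515 ≈ 0.334.
seq1–seq3: 12/26 sites differ → p ≈ 0.461538, d = −0.75 ln(1 − 0.615384) = 0.716632 ≈ 0.717.
seq2–seq3: 6/26 sites differ → p ≈ 0.230769, d = −0.75 ln(1 − 0.307692) = 0.275793 ≈ 0.276.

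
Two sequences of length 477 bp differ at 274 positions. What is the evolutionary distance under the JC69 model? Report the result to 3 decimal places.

p = 274/477 ≈ 0.574423.
d = −(3/4) ln(1 − 4p/3) = −0.75 ln(1 − 0.765897) = −0.75 ln(0.234103)
  = −0.75 × (-1.451994) = 1.088996 substitutions/site.

1.089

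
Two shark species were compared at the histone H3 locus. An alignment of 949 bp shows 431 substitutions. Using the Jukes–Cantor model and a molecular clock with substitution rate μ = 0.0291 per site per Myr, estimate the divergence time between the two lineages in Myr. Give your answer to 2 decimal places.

11.99

p = 431/949 ≈ 0.454162.
d = −(3/4) ln(1 − 4p/3) = −0.75 ln(1 − 0.605549) = −0.75 ln(0.394451)
  = −0.75 × (-0.930260) = 0.697695 substitutions/site.
Under a molecular clock d = 2μt, so t = d/(2μ) = 0.697695 / (2 × 0.0291) = 11.99 Myr.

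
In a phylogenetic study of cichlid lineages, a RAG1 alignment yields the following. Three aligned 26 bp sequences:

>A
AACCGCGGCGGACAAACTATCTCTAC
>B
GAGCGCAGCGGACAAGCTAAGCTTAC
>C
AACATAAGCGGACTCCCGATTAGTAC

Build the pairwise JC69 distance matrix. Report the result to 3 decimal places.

d(A,B) = 0.396, d(A,C) = 0.623, d(B,C) = 0.824

A–B: 8/26 sites differ → p ≈ 0.307692, d = −0.75 ln(1 − 0.410256) = 0.396050 ≈ 0.396.
A–C: 11/26 sites differ → p ≈ 0.423077, d = −0.75 ln(1 − 0.564103) = 0.622762 ≈ 0.623.
B–C: 13/26 sites differ → p = 0.5, d = −0.75 ln(1 − 0.666667) = 0.823960 ≈ 0.824.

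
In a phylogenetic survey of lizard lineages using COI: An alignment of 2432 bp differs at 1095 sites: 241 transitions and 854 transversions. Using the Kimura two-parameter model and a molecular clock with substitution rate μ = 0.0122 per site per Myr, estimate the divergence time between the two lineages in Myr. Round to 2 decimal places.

28.75

P = 241/2432 ≈ 0.099095 and Q = 854/2432 ≈ 0.351151.
Under the Kimura two-parameter model, d = −½ ln(1 − 2P − Q) − ¼ ln(1 − 2Q).
1 − 2P − Q = 0.450659, giving −½ ln(0.450659) = 0.398522.
1 − 2Q = 0.297698, giving −¼ ln(0.297698) = 0.302919.
d = 0.398522 + 0.302919 = 0.701441.
Under a molecular clock d = 2μt, so t = d/(2μ) = 0.701441 / (2 × 0.0122) = 28.75 Myr.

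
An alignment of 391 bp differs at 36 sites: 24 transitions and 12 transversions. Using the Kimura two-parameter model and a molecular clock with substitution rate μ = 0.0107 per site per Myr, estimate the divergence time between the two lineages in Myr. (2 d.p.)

4.63

P = 24/391 ≈ 0.061381 and Q = 12/391 ≈ 0.030691.
Under the Kimura two-parameter model, d = −½ ln(1 − 2P − Q) − ¼ ln(1 − 2Q).
1 − 2P − Q = 0.846547, giving −½ ln(0.846547) = 0.083295.
1 − 2Q = 0.938618, giving −¼ ln(0.938618) = 0.015837.
d = 0.083295 + 0.015837 = 0.099132.
Under a molecular clock d = 2μt, so t = d/(2μ) = 0.099132 / (2 × 0.0107) = 4.63 Myr.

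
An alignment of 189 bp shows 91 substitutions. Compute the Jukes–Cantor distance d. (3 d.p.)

0.770

p = 91/189 ≈ 0.481481.
d = −(3/4) ln(1 − 4p/3) = −0.75 ln(1 − 0.641975) = −0.75 ln(0.358025)
  = −0.75 × (-1.027152) = 0.770364 substitutions/site.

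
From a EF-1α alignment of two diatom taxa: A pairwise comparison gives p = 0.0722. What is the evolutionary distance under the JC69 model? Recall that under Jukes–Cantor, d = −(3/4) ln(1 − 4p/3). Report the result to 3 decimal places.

d = −(3/4) ln(1 − 4p/3) = −0.75 ln(1 − 0.096267) = −0.75 ln(0.903733)
  = −0.75 × (-0.101221) = 0.075916 substitutions/site.

0.076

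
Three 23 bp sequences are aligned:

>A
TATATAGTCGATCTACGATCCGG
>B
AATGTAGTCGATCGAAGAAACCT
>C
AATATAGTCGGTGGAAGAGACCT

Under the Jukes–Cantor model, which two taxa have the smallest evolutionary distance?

A–B: 8/23 differ, p = 0.348, d = 0.467.
A–C: 9/23 differ, p = 0.391, d = 0.553.
B–C: 4/23 differ, p = 0.174, d = 0.198.
The smallest distance is between B and C.

B and C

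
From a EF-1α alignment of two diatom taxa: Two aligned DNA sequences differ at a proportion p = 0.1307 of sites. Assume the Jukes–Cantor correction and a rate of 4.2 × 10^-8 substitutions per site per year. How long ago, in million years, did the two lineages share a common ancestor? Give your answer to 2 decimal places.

d = −(3/4) ln(1 − 4p/3) = −0.75 ln(1 − 0.174267) = −0.75 ln(0.825733)
  = −0.75 × (-0.191484) = 0.143613 substitutions/site.
Under a molecular clock d = 2μt, so t = d/(2μ) = 0.143613 / (2 × 4.2 × 10^-8) = 1.71 million years.

1.71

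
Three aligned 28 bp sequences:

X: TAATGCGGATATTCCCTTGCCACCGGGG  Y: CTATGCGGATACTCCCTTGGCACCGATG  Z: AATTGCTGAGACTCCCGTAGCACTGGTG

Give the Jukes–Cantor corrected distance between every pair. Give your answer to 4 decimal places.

X–Y: 6/28 sites differ → p ≈ 0.214286, d = −0.75 ln(1 − 0.285715) = 0.252355 ≈ 0.2524.
X–Z: 10/28 sites differ → p ≈ 0.357143, d = −0.75 ln(1 − 0.476191) = 0.484971 ≈ 0.4850.
Y–Z: 9/28 sites differ → p ≈ 0.321429, d = −0.75 ln(1 − 0.428572) = 0.419713 ≈ 0.4197.

d(X,Y) = 0.2524, d(X,Z) = 0.4850, d(Y,Z) = 0.4197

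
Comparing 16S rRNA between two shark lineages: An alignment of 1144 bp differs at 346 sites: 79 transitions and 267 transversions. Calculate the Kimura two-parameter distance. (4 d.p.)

0.3894

P = 79/1144 ≈ 0.069056 and Q = 267/1144 ≈ 0.233392.
Under the Kimura two-parameter model, d = −½ ln(1 − 2P − Q) − ¼ ln(1 − 2Q).
1 − 2P − Q = 0.628496, giving −½ ln(0.628496) = 0.232213.
1 − 2Q = 0.533216, giving −¼ ln(0.533216) = 0.157207.
d = 0.232213 + 0.157207 = 0.389420.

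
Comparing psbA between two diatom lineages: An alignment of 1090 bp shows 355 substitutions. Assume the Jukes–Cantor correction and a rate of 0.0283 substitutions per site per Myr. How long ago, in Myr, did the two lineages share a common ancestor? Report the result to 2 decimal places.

7.55

p = 355/1090 ≈ 0.325688.
d = −(3/4) ln(1 − 4p/3) = −0.75 ln(1 − 0.434251) = −0.75 ln(0.565749)
  = −0.75 × (-0.569605) = 0.427204 substitutions/site.
Under a molecular clock d = 2μt, so t = d/(2μ) = 0.427204 / (2 × 0.0283) = 7.55 Myr.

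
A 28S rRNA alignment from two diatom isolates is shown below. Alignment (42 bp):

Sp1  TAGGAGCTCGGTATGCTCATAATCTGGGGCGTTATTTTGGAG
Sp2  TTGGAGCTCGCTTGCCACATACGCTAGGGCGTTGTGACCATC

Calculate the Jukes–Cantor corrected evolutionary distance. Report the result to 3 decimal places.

The sequences differ at 17 of 42 sites, so p = 17/42 ≈ 0.404762.
d = −(3/4) ln(1 − 4p/3) = −0.75 ln(1 − 0.539683) = −0.75 ln(0.460317)
  = −0.75 × (-0.775840) = 0.581880 substitutions/site.

0.582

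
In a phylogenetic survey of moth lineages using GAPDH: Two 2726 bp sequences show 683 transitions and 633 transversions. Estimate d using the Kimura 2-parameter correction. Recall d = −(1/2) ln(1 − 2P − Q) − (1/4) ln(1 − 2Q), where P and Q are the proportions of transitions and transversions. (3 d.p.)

0.817

P = 683/2726 ≈ 0.25055 and Q = 633/2726 ≈ 0.232208.
Under the Kimura two-parameter model, d = −½ ln(1 − 2P − Q) − ¼ ln(1 − 2Q).
1 − 2P − Q = 0.266692, giving −½ ln(0.266692) = 0.660830.
1 − 2Q = 0.535584, giving −¼ ln(0.535584) = 0.156099.
d = 0.660830 + 0.156099 = 0.816929.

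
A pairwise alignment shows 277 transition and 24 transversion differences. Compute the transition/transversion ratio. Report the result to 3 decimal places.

11.542

R = 277/24 = 11.541666… ≈ 11.542 (to 3 d.p.).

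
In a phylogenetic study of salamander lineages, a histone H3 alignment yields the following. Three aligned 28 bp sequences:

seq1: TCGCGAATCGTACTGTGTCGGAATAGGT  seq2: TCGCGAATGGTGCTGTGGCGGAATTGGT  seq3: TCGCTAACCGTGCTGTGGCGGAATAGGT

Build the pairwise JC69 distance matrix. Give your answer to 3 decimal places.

seq1–seq2: 4/28 sites differ → p ≈ 0.142857, d = −0.75 ln(1 − 0.190476) = 0.158482 ≈ 0.158.
seq1–seq3: 4/28 sites differ → p ≈ 0.142857, d = −0.75 ln(1 − 0.190476) = 0.158482 ≈ 0.158.
seq2–seq3: 4/28 sites differ → p ≈ 0.142857, d = −0.75 ln(1 − 0.190476) = 0.158482 ≈ 0.158.

d(seq1,seq2) = 0.158, d(seq1,seq3) = 0.158, d(seq2,seq3) = 0.158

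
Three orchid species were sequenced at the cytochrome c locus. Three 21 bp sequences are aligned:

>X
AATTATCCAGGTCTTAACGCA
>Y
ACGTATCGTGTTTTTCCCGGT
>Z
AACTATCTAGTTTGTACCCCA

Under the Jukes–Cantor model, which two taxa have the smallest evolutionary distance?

X–Y: 10/21 differ, p = 0.476, d = 0.756.
X–Z: 7/21 differ, p = 0.333, d = 0.441.
Y–Z: 9/21 differ, p = 0.429, d = 0.635.
The smallest distance is between X and Z.

X and Z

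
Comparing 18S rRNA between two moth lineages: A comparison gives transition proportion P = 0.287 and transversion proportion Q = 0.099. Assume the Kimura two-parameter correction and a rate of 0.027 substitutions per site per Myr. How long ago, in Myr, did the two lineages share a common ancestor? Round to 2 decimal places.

Under the Kimura two-parameter model, d = −½ ln(1 − 2P − Q) − ¼ ln(1 − 2Q).
1 − 2P − Q = 0.327, giving −½ ln(0.327) = 0.558898.
1 − 2Q = 0.802, giving −¼ ln(0.802) = 0.055162.
d = 0.558898 + 0.055162 = 0.614060.
Under a molecular clock d = 2μt, so t = d/(2μ) = 0.614060 / (2 × 0.027) = 11.37 Myr.

11.37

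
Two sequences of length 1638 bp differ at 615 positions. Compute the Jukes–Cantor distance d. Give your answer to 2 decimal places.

0.52

p = 615/1638 ≈ 0.375458.
d = −(3/4) ln(1 − 4p/3) = −0.75 ln(1 − 0.500611) = −0.75 ln(0.499389)
  = −0.75 × (-0.694370) = 0.520778 substitutions/site.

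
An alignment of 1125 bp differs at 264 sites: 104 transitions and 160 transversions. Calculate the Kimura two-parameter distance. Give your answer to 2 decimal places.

0.28

P = 104/1125 ≈ 0.092444 and Q = 160/1125 ≈ 0.142222.
Under the Kimura two-parameter model, d = −½ ln(1 − 2P − Q) − ¼ ln(1 − 2Q).
1 − 2P − Q = 0.67289, giving −½ ln(0.67289) = 0.198087.
1 − 2Q = 0.715556, giving −¼ ln(0.715556) = 0.083674.
d = 0.198087 + 0.083674 = 0.281761.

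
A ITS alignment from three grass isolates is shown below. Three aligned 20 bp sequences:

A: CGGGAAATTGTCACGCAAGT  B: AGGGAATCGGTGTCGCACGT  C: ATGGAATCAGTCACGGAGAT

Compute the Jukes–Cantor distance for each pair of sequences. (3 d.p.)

A–B: 7/20 sites differ → p = 0.35, d = −0.75 ln(1 − 0.466667) = 0.471457 ≈ 0.471.
A–C: 8/20 sites differ → p = 0.4, d = −0.75 ln(1 − 0.533333) = 0.571605 ≈ 0.572.
B–C: 7/20 sites differ → p = 0.35, d = −0.75 ln(1 − 0.466667) = 0.471457 ≈ 0.471.

d(A,B) = 0.471, d(A,C) = 0.572, d(B,C) = 0.471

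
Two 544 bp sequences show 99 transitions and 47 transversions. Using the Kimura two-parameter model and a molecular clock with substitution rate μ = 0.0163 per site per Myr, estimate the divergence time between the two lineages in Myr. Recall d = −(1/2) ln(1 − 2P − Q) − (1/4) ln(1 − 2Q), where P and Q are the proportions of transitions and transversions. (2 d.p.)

10.63

P = 99/544 ≈ 0.181985 and Q = 47/544 ≈ 0.086397.
Under the Kimura two-parameter model, d = −½ ln(1 − 2P − Q) − ¼ ln(1 − 2Q).
1 − 2P − Q = 0.549633, giving −½ ln(0.549633) = 0.299252.
1 − 2Q = 0.827206, giving −¼ ln(0.827206) = 0.047425.
d = 0.299252 + 0.047425 = 0.346677.
Under a molecular clock d = 2μt, so t = d/(2μ) = 0.346677 / (2 × 0.0163) = 10.63 Myr.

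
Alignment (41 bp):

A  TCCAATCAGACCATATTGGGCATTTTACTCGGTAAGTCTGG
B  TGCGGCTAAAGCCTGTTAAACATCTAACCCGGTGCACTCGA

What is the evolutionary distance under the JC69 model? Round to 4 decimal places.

The sequences differ at 22 of 41 sites, so p = 22/41 ≈ 0.536585.
d = −(3/4) ln(1 − 4p/3) = −0.75 ln(1 − 0.715447) = −0.75 ln(0.284553)
  = −0.75 × (-1.256836) = 0.942627 substitutions/site.

0.9426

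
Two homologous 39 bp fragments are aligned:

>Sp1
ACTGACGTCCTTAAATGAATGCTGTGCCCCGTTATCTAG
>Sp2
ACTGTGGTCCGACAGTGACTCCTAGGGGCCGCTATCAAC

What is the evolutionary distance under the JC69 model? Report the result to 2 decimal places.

0.54

The sequences differ at 15 of 39 sites, so p = 15/39 ≈ 0.384615.
d = −(3/4) ln(1 − 4p/3) = −0.75 ln(1 − 0.51282) = −0.75 ln(0.48718)
  = −0.75 × (-0.719122) = 0.539342 substitutions/site.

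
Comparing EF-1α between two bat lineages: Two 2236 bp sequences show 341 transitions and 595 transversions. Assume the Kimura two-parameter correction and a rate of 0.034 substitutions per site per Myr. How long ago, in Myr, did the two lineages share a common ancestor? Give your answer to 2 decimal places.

P = 341/2236 ≈ 0.152504 and Q = 595/2236 ≈ 0.2661.
Under the Kimura two-parameter model, d = −½ ln(1 − 2P − Q) − ¼ ln(1 − 2Q).
1 − 2P − Q = 0.428892, giving −½ ln(0.428892) = 0.423275.
1 − 2Q = 0.4678, giving −¼ ln(0.4678) = 0.189929.
d = 0.423275 + 0.189929 = 0.613204.
Under a molecular clock d = 2μt, so t = d/(2μ) = 0.613204 / (2 × 0.034) = 9.02 Myr.

9.02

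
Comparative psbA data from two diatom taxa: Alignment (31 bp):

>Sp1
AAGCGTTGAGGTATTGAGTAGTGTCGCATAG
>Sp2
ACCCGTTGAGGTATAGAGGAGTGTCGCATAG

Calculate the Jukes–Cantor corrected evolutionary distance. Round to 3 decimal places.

0.142

The sequences differ at 4 of 31 sites (2, 3, 15, 19), so p = 4/31 ≈ 0.129032.
d = −(3/4) ln(1 − 4p/3) = −0.75 ln(1 − 0.172043) = −0.75 ln(0.827957)
  = −0.75 × (-0.188794) = 0.141596 substitutions/site.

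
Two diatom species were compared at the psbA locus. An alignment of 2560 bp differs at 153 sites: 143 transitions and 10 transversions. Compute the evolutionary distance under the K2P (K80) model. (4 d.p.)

0.0634

P = 143/2560 ≈ 0.055859 and Q = 10/2560 ≈ 0.003906.
Under the Kimura two-parameter model, d = −½ ln(1 − 2P − Q) − ¼ ln(1 − 2Q).
1 − 2P − Q = 0.884376, giving −½ ln(0.884376) = 0.061436.
1 − 2Q = 0.992188, giving −¼ ln(0.992188) = 0.001961.
d = 0.061436 + 0.001961 = 0.063397.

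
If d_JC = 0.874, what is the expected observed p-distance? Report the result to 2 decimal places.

0.52

p = (3/4)(1 − e^(−4d/3)) = 0.75 × (1 − e^(-1.165333)) = 0.75 × (1 − 0.311819) = 0.516136.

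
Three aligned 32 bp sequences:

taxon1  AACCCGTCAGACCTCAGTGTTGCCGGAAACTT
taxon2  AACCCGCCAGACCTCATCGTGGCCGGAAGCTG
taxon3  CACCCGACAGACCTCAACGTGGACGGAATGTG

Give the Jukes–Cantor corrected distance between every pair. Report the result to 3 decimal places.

d(taxon1,taxon2) = 0.216, d(taxon1,taxon3) = 0.353, d(taxon2,taxon3) = 0.216

taxon1–taxon2: 6/32 sites differ → p = 0.1875, d = −0.75 ln(1 − 0.25) = 0.215762 ≈ 0.216.
taxon1–taxon3: 9/32 sites differ → p = 0.28125, d = −0.75 ln(1 − 0.375) = 0.352503 ≈ 0.353.
taxon2–taxon3: 6/32 sites differ → p = 0.1875, d = −0.75 ln(1 − 0.25) = 0.215762 ≈ 0.216.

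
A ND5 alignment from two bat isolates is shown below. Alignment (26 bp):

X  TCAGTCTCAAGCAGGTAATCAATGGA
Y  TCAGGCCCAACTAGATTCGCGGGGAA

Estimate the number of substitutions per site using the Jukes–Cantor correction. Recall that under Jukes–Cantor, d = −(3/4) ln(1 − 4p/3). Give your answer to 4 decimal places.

The sequences differ at 12 of 26 sites, so p = 12/26 ≈ 0.461538.
d = −(3/4) ln(1 − 4p/3) = −0.75 ln(1 − 0.615384) = −0.75 ln(0.384616)
  = −0.75 × (-0.955510) = 0.716633 substitutions/site.

0.7166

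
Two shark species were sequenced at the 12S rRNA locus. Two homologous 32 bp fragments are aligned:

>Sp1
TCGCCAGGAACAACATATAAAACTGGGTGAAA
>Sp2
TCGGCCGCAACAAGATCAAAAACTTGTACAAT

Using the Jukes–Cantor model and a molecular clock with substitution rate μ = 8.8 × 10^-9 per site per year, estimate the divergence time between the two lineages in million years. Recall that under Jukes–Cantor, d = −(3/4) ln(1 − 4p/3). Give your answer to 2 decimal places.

The sequences differ at 11 of 32 sites, so p = 11/32 = 0.34375.
d = −(3/4) ln(1 − 4p/3) = −0.75 ln(1 − 0.458333) = −0.75 ln(0.541667)
  = −0.75 × (-0.613104) = 0.459828 substitutions/site.
Under a molecular clock d = 2μt, so t = d/(2μ) = 0.459828 / (2 × 8.8 × 10^-9) = 26.13 million years.

26.13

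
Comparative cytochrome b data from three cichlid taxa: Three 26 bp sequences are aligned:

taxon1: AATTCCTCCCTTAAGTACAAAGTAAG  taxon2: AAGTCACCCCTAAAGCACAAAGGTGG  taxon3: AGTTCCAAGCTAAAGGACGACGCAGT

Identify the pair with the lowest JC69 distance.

taxon1–taxon2: 8/26 differ, p = 0.308, d = 0.396.
taxon1–taxon3: 11/26 differ, p = 0.423, d = 0.623.
taxon2–taxon3: 12/26 differ, p = 0.462, d = 0.717.
The smallest distance is between taxon1 and taxon2.

taxon1 and taxon2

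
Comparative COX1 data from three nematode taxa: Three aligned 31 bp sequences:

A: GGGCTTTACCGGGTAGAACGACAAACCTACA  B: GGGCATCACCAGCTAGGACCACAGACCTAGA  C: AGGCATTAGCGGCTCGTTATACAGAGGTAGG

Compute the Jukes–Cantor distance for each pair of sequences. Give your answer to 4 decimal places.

A–B: 8/31 sites differ → p ≈ 0.258065, d = −0.75 ln(1 − 0.344087) = 0.316295 ≈ 0.3163.
A–C: 14/31 sites differ → p ≈ 0.451613, d = −0.75 ln(1 − 0.602151) = 0.691262 ≈ 0.6913.
B–C: 12/31 sites differ → p ≈ 0.387097, d = −0.75 ln(1 − 0.516129) = 0.544453 ≈ 0.5445.

d(A,B) = 0.3163, d(A,C) = 0.6913, d(B,C) = 0.5445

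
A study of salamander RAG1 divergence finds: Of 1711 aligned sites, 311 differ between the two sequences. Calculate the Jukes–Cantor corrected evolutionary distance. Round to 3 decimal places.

0.208

p = 311/1711 ≈ 0.181765.
d = −(3/4) ln(1 − 4p/3) = −0.75 ln(1 − 0.242353) = −0.75 ln(0.757647)
  = −0.75 × (-0.277538) = 0.208154 substitutions/site.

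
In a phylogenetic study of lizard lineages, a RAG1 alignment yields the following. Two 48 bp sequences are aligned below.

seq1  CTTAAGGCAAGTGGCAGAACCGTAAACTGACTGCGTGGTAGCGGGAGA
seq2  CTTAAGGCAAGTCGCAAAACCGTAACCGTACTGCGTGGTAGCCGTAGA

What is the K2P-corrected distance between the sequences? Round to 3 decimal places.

0.163

Of 48 sites, 1 differences are transitions and 6 are transversions, so P = 1/48 ≈ 0.020833 and Q = 6/48 = 0.125.
Under the Kimura two-parameter model, d = −½ ln(1 − 2P − Q) − ¼ ln(1 − 2Q).
1 − 2P − Q = 0.833334, giving −½ ln(0.833334) = 0.091160.
1 − 2Q = 0.75, giving −¼ ln(0.75) = 0.071921.
d = 0.091160 + 0.071921 = 0.163081.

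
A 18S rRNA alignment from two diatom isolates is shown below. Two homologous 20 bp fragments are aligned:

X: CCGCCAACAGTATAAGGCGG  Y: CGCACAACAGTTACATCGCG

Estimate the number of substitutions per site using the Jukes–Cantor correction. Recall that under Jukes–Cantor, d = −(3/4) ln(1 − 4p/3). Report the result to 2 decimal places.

0.82

The sequences differ at 10 of 20 sites (2, 3, 4, 12, 13, 14, 16, 17, 18, 19), so p = 10/20 = 0.5.
d = −(3/4) ln(1 − 4p/3) = −0.75 ln(1 − 0.666667) = −0.75 ln(0.333333)
  = −0.75 × (-1.098613) = 0.823960 substitutions/site.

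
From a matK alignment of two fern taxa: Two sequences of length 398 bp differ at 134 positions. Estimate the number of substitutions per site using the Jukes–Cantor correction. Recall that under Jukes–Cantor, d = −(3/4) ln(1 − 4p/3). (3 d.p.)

0.447

p = 134/398 ≈ 0.336683.
d = −(3/4) ln(1 − 4p/3) = −0.75 ln(1 − 0.448911) = −0.75 ln(0.551089)
  = −0.75 × (-0.595859) = 0.446894 substitutions/site.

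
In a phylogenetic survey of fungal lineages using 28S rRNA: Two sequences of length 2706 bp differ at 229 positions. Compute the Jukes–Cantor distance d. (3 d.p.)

p = 229/2706 ≈ 0.084627.
d = −(3/4) ln(1 − 4p/3) = −0.75 ln(1 − 0.112836) = −0.75 ln(0.887164)
  = −0.75 × (-0.119725) = 0.089794 substitutions/site.

0.090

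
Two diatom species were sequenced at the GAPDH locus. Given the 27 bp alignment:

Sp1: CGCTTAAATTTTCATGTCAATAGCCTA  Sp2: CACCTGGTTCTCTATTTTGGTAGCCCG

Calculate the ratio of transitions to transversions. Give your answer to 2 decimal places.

6.00

Transitions are A↔G and C↔T; transversions are all other mismatches.
Transitions: 12. Transversions: 2.
R = 12/2 = 6.00.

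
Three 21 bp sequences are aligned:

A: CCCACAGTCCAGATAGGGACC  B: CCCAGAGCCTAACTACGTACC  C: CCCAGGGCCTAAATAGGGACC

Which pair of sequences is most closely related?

A–B: 7/21 differ, p = 0.333, d = 0.441.
A–C: 5/21 differ, p = 0.238, d = 0.286.
B–C: 4/21 differ, p = 0.190, d = 0.220.
The smallest distance is between B and C.

B and C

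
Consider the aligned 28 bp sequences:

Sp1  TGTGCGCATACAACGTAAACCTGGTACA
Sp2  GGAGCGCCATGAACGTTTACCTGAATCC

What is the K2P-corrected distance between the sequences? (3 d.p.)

0.697

Of 28 sites, 1 differences are transitions and 11 are transversions, so P = 1/28 ≈ 0.035714 and Q = 11/28 ≈ 0.392857.
Under the Kimura two-parameter model, d = −½ ln(1 − 2P − Q) − ¼ ln(1 − 2Q).
1 − 2P − Q = 0.535715, giving −½ ln(0.535715) = 0.312076.
1 − 2Q = 0.214286, giving −¼ ln(0.214286) = 0.385111.
d = 0.312076 + 0.385111 = 0.697187.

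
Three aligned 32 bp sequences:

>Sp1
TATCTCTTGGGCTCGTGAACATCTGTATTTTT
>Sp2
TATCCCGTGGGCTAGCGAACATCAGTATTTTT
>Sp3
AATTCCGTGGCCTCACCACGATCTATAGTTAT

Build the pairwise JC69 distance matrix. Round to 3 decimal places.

Sp1–Sp2: 5/32 sites differ → p = 0.15625, d = −0.75 ln(1 − 0.208333) = 0.175211 ≈ 0.175.
Sp1–Sp3: 13/32 sites differ → p = 0.40625, d = −0.75 ln(1 − 0.541667) = 0.585119 ≈ 0.585.
Sp2–Sp3: 12/32 sites differ → p = 0.375, d = −0.75 ln(1 − 0.5) = 0.519860 ≈ 0.520.

d(Sp1,Sp2) = 0.175, d(Sp1,Sp3) = 0.585, d(Sp2,Sp3) = 0.520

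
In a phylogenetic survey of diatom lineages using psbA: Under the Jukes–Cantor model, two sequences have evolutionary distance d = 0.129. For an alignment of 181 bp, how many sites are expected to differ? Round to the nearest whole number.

Invert JC69: p = (3/4)(1 − e^(−4d/3)) = 0.75 × (1 − e^(-0.172)) = 0.75 × (1 − 0.841979) = 0.118516.
Expected differing sites = pL ≈ 0.118516 × 181 = 21.451396 ≈ 21.

21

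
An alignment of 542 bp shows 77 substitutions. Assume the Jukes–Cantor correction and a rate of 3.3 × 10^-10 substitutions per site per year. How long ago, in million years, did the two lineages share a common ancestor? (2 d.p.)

238.64

p = 77/542 ≈ 0.142066.
d = −(3/4) ln(1 − 4p/3) = −0.75 ln(1 − 0.189421) = −0.75 ln(0.810579)
  = −0.75 × (-0.210006) = 0.157505 substitutions/site.
Under a molecular clock d = 2μt, so t = d/(2μ) = 0.157505 / (2 × 3.3 × 10^-10) = 238.64 million years.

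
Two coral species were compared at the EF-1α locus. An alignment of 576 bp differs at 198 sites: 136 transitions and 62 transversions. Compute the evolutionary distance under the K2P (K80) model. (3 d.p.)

0.494

P = 136/576 ≈ 0.236111 and Q = 62/576 ≈ 0.107639.
Under the Kimura two-parameter model, d = −½ ln(1 − 2P − Q) − ¼ ln(1 − 2Q).
1 − 2P − Q = 0.420139, giving −½ ln(0.420139) = 0.433585.
1 − 2Q = 0.784722, giving −¼ ln(0.784722) = 0.060606.
d = 0.433585 + 0.060606 = 0.494191.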